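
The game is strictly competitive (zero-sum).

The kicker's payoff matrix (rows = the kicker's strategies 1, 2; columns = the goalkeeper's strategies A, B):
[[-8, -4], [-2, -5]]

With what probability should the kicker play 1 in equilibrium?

3/7

Row minima are -8 and -5, so the kicker's maximin is -5; column maxima are -2 and -4, so the goalkeeper's minimax is -4. These differ, so the equilibrium is in mixed strategies.
Let the kicker play 1 with probability p. The goalkeeper is indifferent when −8p − 2(1−p) = −4p − 5(1−p), giving p = 3/7.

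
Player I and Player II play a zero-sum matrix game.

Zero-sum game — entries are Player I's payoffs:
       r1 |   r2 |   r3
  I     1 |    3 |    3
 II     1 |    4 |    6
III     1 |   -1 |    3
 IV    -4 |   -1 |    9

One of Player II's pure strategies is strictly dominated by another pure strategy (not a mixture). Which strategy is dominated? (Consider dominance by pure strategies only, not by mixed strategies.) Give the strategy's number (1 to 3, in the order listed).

Player II prefers columns that give Player I less. Compare r3 with r1: 1 < 3, 1 < 6, 1 < 3, -4 < 9.
So r1 strictly dominates r3 for Player II; r3 is strictly dominated.

3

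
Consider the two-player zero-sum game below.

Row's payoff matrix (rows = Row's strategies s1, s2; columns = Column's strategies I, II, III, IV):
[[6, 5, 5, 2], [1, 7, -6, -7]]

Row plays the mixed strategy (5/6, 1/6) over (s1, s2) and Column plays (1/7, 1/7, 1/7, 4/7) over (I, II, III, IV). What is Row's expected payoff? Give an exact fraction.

47/21

Against (1/7, 1/7, 1/7, 4/7), each row's expected payoff is s1: 24/7; s2: -26/7.
Taking the (5/6, 1/6)-weighted average: (5/6)·(24/7) + (1/6)·(-26/7) = 47/21.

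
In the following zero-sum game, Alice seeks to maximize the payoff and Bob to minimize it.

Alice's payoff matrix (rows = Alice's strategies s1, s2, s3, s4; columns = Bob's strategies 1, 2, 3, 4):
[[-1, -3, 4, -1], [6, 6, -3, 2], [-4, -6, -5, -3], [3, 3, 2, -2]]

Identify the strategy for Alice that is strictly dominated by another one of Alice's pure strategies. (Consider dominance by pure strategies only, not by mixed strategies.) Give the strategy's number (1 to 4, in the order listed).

3

Compare s3 with s1: -1 > -4, -3 > -6, 4 > -5, -1 > -3.
So s1 strictly dominates s3 for Alice; s3 is strictly dominated.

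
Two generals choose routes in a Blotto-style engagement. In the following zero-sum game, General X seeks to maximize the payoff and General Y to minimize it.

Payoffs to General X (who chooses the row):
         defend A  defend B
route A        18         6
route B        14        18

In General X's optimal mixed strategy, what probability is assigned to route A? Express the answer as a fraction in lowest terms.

Row minima are 6 and 14, so General X's maximin is 14; column maxima are 18 and 18, so General Y's minimax is 18. These differ, so the equilibrium is in mixed strategies.
Let General X play route A with probability p. General Y is indifferent when 18p + 14(1−p) = 6p + 18(1−p), giving p = 1/4.

1/4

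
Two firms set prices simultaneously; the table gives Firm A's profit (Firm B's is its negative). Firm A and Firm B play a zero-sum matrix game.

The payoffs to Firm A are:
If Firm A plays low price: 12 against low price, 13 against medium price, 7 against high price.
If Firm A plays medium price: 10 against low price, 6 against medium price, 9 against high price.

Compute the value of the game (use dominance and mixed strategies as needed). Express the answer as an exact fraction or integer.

25/3

Column low price is strictly dominated by high price for Firm B (it gives Firm A more in every row).
The remaining 2×2 game on (low price, medium price) × (medium price, high price) has no saddle point. Let Firm A play low price with probability p; indifference gives 13p + 6(1−p) = 7p + 9(1−p), so p = 1/3.
Similarly Firm B's optimal q on medium price is 2/9, and the value is 13·(2/9) + (7)·(7/9) = 25/3.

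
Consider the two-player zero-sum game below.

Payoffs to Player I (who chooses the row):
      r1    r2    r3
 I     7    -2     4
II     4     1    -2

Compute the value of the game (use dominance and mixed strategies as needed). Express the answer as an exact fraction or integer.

0

Column r1 is strictly dominated by r3 for Player II (it gives Player I more in every row).
The remaining 2×2 game on (I, II) × (r2, r3) has no saddle point. Let Player I play I with probability p; indifference gives −2p + (1−p) = 4p − 2(1−p), so p = 1/3.
Similarly Player II's optimal q on r2 is 2/3, and the value is -2·(2/3) + (4)·(1/3) = 0.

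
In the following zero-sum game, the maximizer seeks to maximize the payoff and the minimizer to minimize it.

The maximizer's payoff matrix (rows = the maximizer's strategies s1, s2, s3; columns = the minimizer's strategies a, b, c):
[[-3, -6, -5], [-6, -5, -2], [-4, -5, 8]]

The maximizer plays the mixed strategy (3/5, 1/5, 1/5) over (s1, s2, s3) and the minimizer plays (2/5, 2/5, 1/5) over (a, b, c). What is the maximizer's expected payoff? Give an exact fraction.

-103/25

Against (2/5, 2/5, 1/5), each row's expected payoff is s1: -23/5; s2: -24/5; s3: -2.
Taking the (3/5, 1/5, 1/5)-weighted average: (3/5)·(-23/5) + (1/5)·(-24/5) + (1/5)·(-2) = -103/25.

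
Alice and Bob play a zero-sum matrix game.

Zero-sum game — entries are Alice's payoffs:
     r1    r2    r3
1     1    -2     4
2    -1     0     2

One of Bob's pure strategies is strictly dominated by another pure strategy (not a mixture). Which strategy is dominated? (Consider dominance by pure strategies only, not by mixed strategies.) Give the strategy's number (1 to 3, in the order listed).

3

Bob prefers columns that give Alice less. Compare r3 with r1: 1 < 4, -1 < 2.
So r1 strictly dominates r3 for Bob; r3 is strictly dominated.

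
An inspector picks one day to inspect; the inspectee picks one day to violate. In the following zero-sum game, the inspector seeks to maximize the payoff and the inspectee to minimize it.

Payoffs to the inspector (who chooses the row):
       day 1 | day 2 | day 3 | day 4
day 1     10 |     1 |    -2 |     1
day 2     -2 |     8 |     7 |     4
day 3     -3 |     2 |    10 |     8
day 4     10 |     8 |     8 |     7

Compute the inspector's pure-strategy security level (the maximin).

The worst-case payoff for each row is day 1: -2, day 2: -2, day 3: -3, day 4: 7.
The best of these is 7.

7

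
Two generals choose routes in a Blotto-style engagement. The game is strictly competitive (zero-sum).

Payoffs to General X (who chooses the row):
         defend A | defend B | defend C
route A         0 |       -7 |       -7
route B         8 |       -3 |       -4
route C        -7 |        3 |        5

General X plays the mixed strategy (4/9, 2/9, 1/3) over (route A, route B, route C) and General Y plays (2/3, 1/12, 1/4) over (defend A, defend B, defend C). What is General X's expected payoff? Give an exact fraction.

Against (2/3, 1/12, 1/4), each row's expected payoff is route A: -7/3; route B: 49/12; route C: -19/6.
Taking the (4/9, 2/9, 1/3)-weighted average: (4/9)·(-7/3) + (2/9)·(49/12) + (1/3)·(-19/6) = -32/27.

-32/27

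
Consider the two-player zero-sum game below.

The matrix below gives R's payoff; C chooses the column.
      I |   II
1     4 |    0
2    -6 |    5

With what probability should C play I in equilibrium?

Row minima are 0 and -6, so R's maximin is 0; column maxima are 4 and 5, so C's minimax is 4. These differ, so the equilibrium is in mixed strategies.
Let C play I with probability q. R is indifferent when 4q = −6q + 5(1−q), giving q = 1/3.

1/3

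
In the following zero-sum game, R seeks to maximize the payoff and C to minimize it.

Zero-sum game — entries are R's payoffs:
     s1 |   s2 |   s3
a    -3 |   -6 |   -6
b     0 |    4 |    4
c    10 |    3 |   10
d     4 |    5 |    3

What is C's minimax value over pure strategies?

The worst case (largest entry) in each column is s1: 10, s2: 5, s3: 10.
The best (smallest) of these is 5.

5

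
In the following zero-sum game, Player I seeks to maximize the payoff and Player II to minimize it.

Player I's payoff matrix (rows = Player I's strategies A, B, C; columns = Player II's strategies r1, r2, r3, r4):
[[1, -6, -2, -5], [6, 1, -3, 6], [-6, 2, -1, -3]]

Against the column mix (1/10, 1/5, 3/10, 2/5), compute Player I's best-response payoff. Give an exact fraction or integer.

A: (1)·(1/10) + (-6)·(1/5) + (-2)·(3/10) + (-5)·(2/5) = -37/10.
B: (6)·(1/10) + (1)·(1/5) + (-3)·(3/10) + (6)·(2/5) = 23/10.
C: (-6)·(1/10) + (2)·(1/5) + (-1)·(3/10) + (-3)·(2/5) = -17/10.
The best pure response is B with expected payoff 23/10.

23/10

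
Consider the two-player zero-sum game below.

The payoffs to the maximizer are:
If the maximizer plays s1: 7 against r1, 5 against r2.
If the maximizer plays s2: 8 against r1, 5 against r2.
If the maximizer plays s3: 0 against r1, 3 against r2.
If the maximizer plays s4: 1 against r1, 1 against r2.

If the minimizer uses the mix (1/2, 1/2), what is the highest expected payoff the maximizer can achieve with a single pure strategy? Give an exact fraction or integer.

s1: (7)·(1/2) + (5)·(1/2) = 6.
s2: (8)·(1/2) + (5)·(1/2) = 13/2.
s3: (0)·(1/2) + (3)·(1/2) = 3/2.
s4: (1)·(1/2) + (1)·(1/2) = 1.
The best pure response is s2 with expected payoff 13/2.

13/2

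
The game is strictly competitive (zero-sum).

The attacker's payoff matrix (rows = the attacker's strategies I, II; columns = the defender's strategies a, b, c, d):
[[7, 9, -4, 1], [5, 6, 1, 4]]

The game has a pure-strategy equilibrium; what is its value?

Row minima: -4, 1 → the attacker's maximin is 1.
Column maxima: 7, 9, 1, 4 → the defender's minimax is 1.
They coincide at (II, c), so the value is 1.

1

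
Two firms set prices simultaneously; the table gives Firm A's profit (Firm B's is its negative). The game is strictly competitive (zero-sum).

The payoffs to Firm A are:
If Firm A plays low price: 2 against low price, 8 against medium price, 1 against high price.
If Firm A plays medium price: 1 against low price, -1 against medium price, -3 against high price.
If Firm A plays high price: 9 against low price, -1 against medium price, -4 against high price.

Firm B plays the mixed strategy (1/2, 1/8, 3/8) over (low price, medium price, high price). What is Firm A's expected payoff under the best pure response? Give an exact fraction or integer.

23/8

low price: (2)·(1/2) + (8)·(1/8) + (1)·(3/8) = 19/8.
medium price: (1)·(1/2) + (-1)·(1/8) + (-3)·(3/8) = -3/4.
high price: (9)·(1/2) + (-1)·(1/8) + (-4)·(3/8) = 23/8.
The best pure response is high price with expected payoff 23/8.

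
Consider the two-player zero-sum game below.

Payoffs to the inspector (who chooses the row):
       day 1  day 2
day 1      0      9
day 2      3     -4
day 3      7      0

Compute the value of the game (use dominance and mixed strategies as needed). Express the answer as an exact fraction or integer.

Row day 2 is strictly dominated by row day 3, so the inspector never plays it.
The remaining 2×2 game on (day 1, day 3) × (day 1, day 2) has no saddle point. Let the inspector play day 1 with probability p; indifference gives 7(1−p) = 9p, so p = 7/16.
Similarly the inspectee's optimal q on day 1 is 9/16, and the value is 0·(9/16) + (9)·(7/16) = 63/16.

63/16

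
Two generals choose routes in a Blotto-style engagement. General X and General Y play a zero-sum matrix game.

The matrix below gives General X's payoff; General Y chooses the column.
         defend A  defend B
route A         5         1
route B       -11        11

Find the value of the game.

33/13

Row minima are 1 and -11, so General X's maximin is 1; column maxima are 5 and 11, so General Y's minimax is 5. These differ, so the equilibrium is in mixed strategies.
Let General X play route A with probability p. General Y is indifferent when 5p − 11(1−p) = p + 11(1−p), giving p = 11/13.
Let General Y play defend A with probability q. General X is indifferent when 5q + (1−q) = −11q + 11(1−q), giving q = 5/13.
The value is 5·(5/13) + (1)·(8/13) = 33/13.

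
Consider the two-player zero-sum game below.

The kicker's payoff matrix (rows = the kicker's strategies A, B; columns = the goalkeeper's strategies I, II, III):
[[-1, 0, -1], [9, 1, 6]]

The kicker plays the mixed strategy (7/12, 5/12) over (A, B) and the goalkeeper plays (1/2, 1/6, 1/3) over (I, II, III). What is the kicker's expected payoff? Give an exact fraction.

Against (1/2, 1/6, 1/3), each row's expected payoff is A: -5/6; B: 20/3.
Taking the (7/12, 5/12)-weighted average: (7/12)·(-5/6) + (5/12)·(20/3) = 55/24.

55/24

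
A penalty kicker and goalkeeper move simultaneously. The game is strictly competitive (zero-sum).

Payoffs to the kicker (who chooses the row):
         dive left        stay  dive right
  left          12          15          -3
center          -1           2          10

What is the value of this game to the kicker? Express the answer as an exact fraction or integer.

Column stay is strictly dominated by dive left for the goalkeeper (it gives the kicker more in every row).
The remaining 2×2 game on (left, center) × (dive left, dive right) has no saddle point. Let the kicker play left with probability p; indifference gives 12p − (1−p) = −3p + 10(1−p), so p = 11/26.
Similarly the goalkeeper's optimal q on dive left is 1/2, and the value is 12·(1/2) + (-3)·(1/2) = 9/2.

9/2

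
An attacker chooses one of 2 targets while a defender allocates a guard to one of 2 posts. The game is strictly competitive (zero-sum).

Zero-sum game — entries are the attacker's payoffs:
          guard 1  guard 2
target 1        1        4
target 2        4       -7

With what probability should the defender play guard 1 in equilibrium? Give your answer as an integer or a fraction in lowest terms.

Row minima are 1 and -7, so the attacker's maximin is 1; column maxima are 4 and 4, so the defender's minimax is 4. These differ, so the equilibrium is in mixed strategies.
Let the defender play guard 1 with probability q. The attacker is indifferent when q + 4(1−q) = 4q − 7(1−q), giving q = 11/14.

11/14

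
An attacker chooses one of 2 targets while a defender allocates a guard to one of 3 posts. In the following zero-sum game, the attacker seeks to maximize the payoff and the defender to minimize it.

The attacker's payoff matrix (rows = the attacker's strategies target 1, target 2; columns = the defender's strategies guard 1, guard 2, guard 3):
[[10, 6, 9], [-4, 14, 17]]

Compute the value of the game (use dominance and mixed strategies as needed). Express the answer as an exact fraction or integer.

Column guard 3 is strictly dominated by guard 2 for the defender (it gives the attacker more in every row).
The remaining 2×2 game on (target 1, target 2) × (guard 1, guard 2) has no saddle point. Let the attacker play target 1 with probability p; indifference gives 10p − 4(1−p) = 6p + 14(1−p), so p = 9/11.
Similarly the defender's optimal q on guard 1 is 4/11, and the value is 10·(4/11) + (6)·(7/11) = 82/11.

82/11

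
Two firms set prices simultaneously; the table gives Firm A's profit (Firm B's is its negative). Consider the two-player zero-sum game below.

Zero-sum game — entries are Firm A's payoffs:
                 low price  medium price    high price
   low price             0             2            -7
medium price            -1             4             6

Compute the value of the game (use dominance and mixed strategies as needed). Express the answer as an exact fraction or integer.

Column medium price is strictly dominated by low price for Firm B (it gives Firm A more in every row).
The remaining 2×2 game on (low price, medium price) × (low price, high price) has no saddle point. Let Firm A play low price with probability p; indifference gives −(1−p) = −7p + 6(1−p), so p = 1/2.
Similarly Firm B's optimal q on low price is 13/14, and the value is 0·(13/14) + (-7)·(1/14) = -1/2.

-1/2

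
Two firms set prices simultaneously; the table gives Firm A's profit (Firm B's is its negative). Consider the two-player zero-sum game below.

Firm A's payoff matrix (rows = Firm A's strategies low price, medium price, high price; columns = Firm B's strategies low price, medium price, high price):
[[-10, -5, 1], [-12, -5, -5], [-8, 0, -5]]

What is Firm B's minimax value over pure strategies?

-8

The worst case (largest entry) in each column is low price: -8, medium price: 0, high price: 1.
The best (smallest) of these is -8.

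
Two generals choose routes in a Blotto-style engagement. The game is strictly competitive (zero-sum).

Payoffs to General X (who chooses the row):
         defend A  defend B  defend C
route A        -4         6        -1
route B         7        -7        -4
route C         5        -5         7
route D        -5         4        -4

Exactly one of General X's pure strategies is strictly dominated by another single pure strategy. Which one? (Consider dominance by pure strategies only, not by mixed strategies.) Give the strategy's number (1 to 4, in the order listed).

4

Compare route D with route A: -4 > -5, 6 > 4, -1 > -4.
So route A strictly dominates route D for General X; route D is strictly dominated.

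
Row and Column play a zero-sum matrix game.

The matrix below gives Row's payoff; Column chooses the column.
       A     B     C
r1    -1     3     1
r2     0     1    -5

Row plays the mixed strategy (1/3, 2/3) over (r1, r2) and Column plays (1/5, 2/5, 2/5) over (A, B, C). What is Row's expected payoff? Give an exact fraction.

Against (1/5, 2/5, 2/5), each row's expected payoff is r1: 7/5; r2: -8/5.
Taking the (1/3, 2/3)-weighted average: (1/3)·(7/5) + (2/3)·(-8/5) = -3/5.

-3/5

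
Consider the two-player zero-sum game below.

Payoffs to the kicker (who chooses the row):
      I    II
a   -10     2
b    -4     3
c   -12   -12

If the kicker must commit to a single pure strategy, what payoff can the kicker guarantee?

The worst-case payoff for each row is a: -10, b: -4, c: -12.
The best of these is -4.

-4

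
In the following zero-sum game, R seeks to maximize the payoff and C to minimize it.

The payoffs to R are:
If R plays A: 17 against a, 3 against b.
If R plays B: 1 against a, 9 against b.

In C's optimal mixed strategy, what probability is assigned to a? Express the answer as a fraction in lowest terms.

3/11

Row minima are 3 and 1, so R's maximin is 3; column maxima are 17 and 9, so C's minimax is 9. These differ, so the equilibrium is in mixed strategies.
Let C play a with probability q. R is indifferent when 17q + 3(1−q) = q + 9(1−q), giving q = 3/11.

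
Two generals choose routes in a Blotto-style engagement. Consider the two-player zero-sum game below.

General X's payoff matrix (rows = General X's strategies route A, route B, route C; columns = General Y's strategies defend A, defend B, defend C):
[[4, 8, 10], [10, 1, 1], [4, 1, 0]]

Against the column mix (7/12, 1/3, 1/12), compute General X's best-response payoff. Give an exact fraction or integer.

route A: (4)·(7/12) + (8)·(1/3) + (10)·(1/12) = 35/6.
route B: (10)·(7/12) + (1)·(1/3) + (1)·(1/12) = 25/4.
route C: (4)·(7/12) + (1)·(1/3) + (0)·(1/12) = 8/3.
The best pure response is route B with expected payoff 25/4.

25/4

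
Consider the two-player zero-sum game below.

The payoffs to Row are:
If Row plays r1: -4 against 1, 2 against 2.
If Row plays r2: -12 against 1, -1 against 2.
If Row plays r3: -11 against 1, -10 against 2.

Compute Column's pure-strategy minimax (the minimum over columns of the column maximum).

The worst case (largest entry) in each column is 1: -4, 2: 2.
The best (smallest) of these is -4.

-4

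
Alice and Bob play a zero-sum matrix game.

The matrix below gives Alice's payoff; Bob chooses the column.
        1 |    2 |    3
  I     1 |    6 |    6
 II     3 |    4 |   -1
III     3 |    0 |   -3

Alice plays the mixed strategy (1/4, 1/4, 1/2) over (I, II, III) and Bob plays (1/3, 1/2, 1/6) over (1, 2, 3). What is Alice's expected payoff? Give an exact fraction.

Against (1/3, 1/2, 1/6), each row's expected payoff is I: 13/3; II: 17/6; III: 1/2.
Taking the (1/4, 1/4, 1/2)-weighted average: (1/4)·(13/3) + (1/4)·(17/6) + (1/2)·(1/2) = 49/24.

49/24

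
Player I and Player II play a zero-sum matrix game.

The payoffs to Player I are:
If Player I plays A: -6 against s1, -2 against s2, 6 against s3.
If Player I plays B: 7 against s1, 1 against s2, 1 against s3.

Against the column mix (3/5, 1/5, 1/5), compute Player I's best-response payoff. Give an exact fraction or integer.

23/5

A: (-6)·(3/5) + (-2)·(1/5) + (6)·(1/5) = -14/5.
B: (7)·(3/5) + (1)·(1/5) + (1)·(1/5) = 23/5.
The best pure response is B with expected payoff 23/5.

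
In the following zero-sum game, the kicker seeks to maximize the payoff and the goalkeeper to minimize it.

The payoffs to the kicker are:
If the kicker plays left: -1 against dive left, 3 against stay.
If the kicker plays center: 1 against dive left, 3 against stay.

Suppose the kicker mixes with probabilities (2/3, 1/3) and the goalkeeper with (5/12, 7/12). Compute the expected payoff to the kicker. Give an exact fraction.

29/18

Against (5/12, 7/12), each row's expected payoff is left: 4/3; center: 13/6.
Taking the (2/3, 1/3)-weighted average: (2/3)·(4/3) + (1/3)·(13/6) = 29/18.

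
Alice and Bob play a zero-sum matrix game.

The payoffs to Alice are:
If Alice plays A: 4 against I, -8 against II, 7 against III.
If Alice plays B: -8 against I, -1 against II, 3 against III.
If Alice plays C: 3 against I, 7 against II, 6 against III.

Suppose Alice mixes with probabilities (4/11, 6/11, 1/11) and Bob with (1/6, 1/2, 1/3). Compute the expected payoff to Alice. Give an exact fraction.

Against (1/6, 1/2, 1/3), each row's expected payoff is A: -1; B: -5/6; C: 6.
Taking the (4/11, 6/11, 1/11)-weighted average: (4/11)·(-1) + (6/11)·(-5/6) + (1/11)·(6) = -3/11.

-3/11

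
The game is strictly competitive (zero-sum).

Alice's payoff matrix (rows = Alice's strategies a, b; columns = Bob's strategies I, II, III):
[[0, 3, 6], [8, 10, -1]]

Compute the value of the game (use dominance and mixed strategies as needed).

Column II is strictly dominated by I for Bob (it gives Alice more in every row).
The remaining 2×2 game on (a, b) × (I, III) has no saddle point. Let Alice play a with probability p; indifference gives 8(1−p) = 6p − (1−p), so p = 3/5.
Similarly Bob's optimal q on I is 7/15, and the value is 0·(7/15) + (6)·(8/15) = 16/5.

16/5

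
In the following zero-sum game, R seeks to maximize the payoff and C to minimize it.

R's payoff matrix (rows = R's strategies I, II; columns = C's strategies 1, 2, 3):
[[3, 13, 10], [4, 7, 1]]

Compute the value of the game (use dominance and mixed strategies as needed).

Column 2 is strictly dominated by 3 for C (it gives R more in every row).
The remaining 2×2 game on (I, II) × (1, 3) has no saddle point. Let R play I with probability p; indifference gives 3p + 4(1−p) = 10p + (1−p), so p = 3/10.
Similarly C's optimal q on 1 is 9/10, and the value is 3·(9/10) + (10)·(1/10) = 37/10.

37/10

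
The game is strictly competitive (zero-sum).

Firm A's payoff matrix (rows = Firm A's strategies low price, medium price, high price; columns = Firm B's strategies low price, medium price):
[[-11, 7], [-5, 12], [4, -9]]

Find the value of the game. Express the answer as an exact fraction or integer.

1/10

Row low price is strictly dominated by row medium price, so Firm A never plays it.
The remaining 2×2 game on (medium price, high price) × (low price, medium price) has no saddle point. Let Firm A play medium price with probability p; indifference gives −5p + 4(1−p) = 12p − 9(1−p), so p = 13/30.
Similarly Firm B's optimal q on low price is 7/10, and the value is -5·(7/10) + (12)·(3/10) = 1/10.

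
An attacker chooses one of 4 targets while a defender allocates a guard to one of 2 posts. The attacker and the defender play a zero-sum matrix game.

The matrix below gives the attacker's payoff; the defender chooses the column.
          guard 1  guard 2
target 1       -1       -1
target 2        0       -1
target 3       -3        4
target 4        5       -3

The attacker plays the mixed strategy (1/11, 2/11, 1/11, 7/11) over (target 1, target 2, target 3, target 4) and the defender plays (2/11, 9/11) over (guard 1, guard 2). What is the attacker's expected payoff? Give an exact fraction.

Against (2/11, 9/11), each row's expected payoff is target 1: -1; target 2: -9/11; target 3: 30/11; target 4: -17/11.
Taking the (1/11, 2/11, 1/11, 7/11)-weighted average: (1/11)·(-1) + (2/11)·(-9/11) + (1/11)·(30/11) + (7/11)·(-17/11) = -118/121.

-118/121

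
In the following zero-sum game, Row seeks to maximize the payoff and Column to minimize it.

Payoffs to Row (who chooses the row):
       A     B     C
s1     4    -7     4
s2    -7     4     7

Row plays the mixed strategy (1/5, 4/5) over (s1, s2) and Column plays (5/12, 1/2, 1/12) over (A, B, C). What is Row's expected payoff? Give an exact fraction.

-17/30

Against (5/12, 1/2, 1/12), each row's expected payoff is s1: -3/2; s2: -1/3.
Taking the (1/5, 4/5)-weighted average: (1/5)·(-3/2) + (4/5)·(-1/3) = -17/30.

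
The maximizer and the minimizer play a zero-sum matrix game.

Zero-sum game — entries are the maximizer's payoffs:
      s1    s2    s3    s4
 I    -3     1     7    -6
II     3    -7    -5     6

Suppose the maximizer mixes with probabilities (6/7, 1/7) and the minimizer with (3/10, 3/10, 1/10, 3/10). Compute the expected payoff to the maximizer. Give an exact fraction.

-101/70

Against (3/10, 3/10, 1/10, 3/10), each row's expected payoff is I: -17/10; II: 1/10.
Taking the (6/7, 1/7)-weighted average: (6/7)·(-17/10) + (1/7)·(1/10) = -101/70.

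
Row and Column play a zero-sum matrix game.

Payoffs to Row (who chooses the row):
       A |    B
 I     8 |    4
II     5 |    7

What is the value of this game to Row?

Row minima are 4 and 5, so Row's maximin is 5; column maxima are 8 and 7, so Column's minimax is 7. These differ, so the equilibrium is in mixed strategies.
Let Row play I with probability p. Column is indifferent when 8p + 5(1−p) = 4p + 7(1−p), giving p = 1/3.
Let Column play A with probability q. Row is indifferent when 8q + 4(1−q) = 5q + 7(1−q), giving q = 1/2.
The value is 8·(1/2) + (4)·(1/2) = 6.

6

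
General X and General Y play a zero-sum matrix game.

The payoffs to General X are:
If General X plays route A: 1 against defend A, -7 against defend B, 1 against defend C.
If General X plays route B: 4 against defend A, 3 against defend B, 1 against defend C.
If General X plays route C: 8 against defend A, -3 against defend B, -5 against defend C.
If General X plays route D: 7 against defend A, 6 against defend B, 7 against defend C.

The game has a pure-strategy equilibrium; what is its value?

Row minima: -7, 1, -5, 6 → General X's maximin is 6.
Column maxima: 8, 6, 7 → General Y's minimax is 6.
They coincide at (route D, defend B), so the value is 6.

6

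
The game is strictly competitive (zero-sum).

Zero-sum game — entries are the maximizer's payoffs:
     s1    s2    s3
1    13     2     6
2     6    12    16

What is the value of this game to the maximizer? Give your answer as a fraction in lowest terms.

Column s3 is strictly dominated by s2 for the minimizer (it gives the maximizer more in every row).
The remaining 2×2 game on (1, 2) × (s1, s2) has no saddle point. Let the maximizer play 1 with probability p; indifference gives 13p + 6(1−p) = 2p + 12(1−p), so p = 6/17.
Similarly the minimizer's optimal q on s1 is 10/17, and the value is 13·(10/17) + (2)·(7/17) = 144/17.

144/17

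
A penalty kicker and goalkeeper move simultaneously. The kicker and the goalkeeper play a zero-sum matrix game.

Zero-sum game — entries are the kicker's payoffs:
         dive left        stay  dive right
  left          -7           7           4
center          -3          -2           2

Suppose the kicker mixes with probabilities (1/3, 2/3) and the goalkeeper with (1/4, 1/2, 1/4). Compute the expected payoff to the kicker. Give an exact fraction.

1/12

Against (1/4, 1/2, 1/4), each row's expected payoff is left: 11/4; center: -5/4.
Taking the (1/3, 2/3)-weighted average: (1/3)·(11/4) + (2/3)·(-5/4) = 1/12.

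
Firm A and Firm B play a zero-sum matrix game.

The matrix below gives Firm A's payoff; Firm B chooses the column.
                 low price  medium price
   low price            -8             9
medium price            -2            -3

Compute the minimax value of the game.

Row minima are -8 and -3, so Firm A's maximin is -3; column maxima are -2 and 9, so Firm B's minimax is -2. These differ, so the equilibrium is in mixed strategies.
Let Firm A play low price with probability p. Firm B is indifferent when −8p − 2(1−p) = 9p − 3(1−p), giving p = 1/18.
Let Firm B play low price with probability q. Firm A is indifferent when −8q + 9(1−q) = −2q − 3(1−q), giving q = 2/3.
The value is -8·(2/3) + (9)·(1/3) = -7/3.

-7/3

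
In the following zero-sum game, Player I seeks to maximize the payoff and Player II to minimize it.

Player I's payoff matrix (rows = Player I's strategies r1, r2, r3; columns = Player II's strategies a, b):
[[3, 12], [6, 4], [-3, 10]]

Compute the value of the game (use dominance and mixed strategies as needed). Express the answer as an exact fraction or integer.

Row r3 is strictly dominated by row r1, so Player I never plays it.
The remaining 2×2 game on (r1, r2) × (a, b) has no saddle point. Let Player I play r1 with probability p; indifference gives 3p + 6(1−p) = 12p + 4(1−p), so p = 2/11.
Similarly Player II's optimal q on a is 8/11, and the value is 3·(8/11) + (12)·(3/11) = 60/11.

60/11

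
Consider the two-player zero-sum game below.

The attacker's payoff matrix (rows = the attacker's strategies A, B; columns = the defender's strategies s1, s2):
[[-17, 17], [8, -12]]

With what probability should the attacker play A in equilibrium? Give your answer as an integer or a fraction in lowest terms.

10/27

Row minima are -17 and -12, so the attacker's maximin is -12; column maxima are 8 and 17, so the defender's minimax is 8. These differ, so the equilibrium is in mixed strategies.
Let the attacker play A with probability p. The defender is indifferent when −17p + 8(1−p) = 17p − 12(1−p), giving p = 10/27.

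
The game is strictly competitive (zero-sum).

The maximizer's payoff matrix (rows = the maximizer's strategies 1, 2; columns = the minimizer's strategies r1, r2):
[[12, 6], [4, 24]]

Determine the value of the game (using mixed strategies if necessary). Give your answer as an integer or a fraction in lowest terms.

132/13

Row minima are 6 and 4, so the maximizer's maximin is 6; column maxima are 12 and 24, so the minimizer's minimax is 12. These differ, so the equilibrium is in mixed strategies.
Let the maximizer play 1 with probability p. The minimizer is indifferent when 12p + 4(1−p) = 6p + 24(1−p), giving p = 10/13.
Let the minimizer play r1 with probability q. The maximizer is indifferent when 12q + 6(1−q) = 4q + 24(1−q), giving q = 9/13.
The value is 12·(9/13) + (6)·(4/13) = 132/13.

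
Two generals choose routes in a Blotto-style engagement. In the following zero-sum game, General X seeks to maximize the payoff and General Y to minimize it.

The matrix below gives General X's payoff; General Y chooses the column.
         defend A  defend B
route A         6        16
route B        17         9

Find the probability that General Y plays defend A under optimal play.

Row minima are 6 and 9, so General X's maximin is 9; column maxima are 17 and 16, so General Y's minimax is 16. These differ, so the equilibrium is in mixed strategies.
Let General Y play defend A with probability q. General X is indifferent when 6q + 16(1−q) = 17q + 9(1−q), giving q = 7/18.

7/18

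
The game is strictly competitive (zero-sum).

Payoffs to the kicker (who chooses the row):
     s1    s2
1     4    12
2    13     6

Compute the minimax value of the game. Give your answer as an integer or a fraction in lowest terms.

44/5

Row minima are 4 and 6, so the kicker's maximin is 6; column maxima are 13 and 12, so the goalkeeper's minimax is 12. These differ, so the equilibrium is in mixed strategies.
Let the kicker play 1 with probability p. The goalkeeper is indifferent when 4p + 13(1−p) = 12p + 6(1−p), giving p = 7/15.
Let the goalkeeper play s1 with probability q. The kicker is indifferent when 4q + 12(1−q) = 13q + 6(1−q), giving q = 2/5.
The value is 4·(2/5) + (12)·(3/5) = 44/5.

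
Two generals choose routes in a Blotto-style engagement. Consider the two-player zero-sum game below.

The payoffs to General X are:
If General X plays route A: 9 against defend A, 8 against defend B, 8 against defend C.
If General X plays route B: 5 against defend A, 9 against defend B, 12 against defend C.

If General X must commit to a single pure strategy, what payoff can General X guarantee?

8

The worst-case payoff for each row is route A: 8, route B: 5.
The best of these is 8.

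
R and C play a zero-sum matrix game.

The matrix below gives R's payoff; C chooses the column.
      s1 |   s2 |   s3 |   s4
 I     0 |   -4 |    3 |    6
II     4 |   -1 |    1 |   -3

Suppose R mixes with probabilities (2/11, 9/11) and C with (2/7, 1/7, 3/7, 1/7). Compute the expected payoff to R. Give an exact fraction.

85/77

Against (2/7, 1/7, 3/7, 1/7), each row's expected payoff is I: 11/7; II: 1.
Taking the (2/11, 9/11)-weighted average: (2/11)·(11/7) + (9/11)·(1) = 85/77.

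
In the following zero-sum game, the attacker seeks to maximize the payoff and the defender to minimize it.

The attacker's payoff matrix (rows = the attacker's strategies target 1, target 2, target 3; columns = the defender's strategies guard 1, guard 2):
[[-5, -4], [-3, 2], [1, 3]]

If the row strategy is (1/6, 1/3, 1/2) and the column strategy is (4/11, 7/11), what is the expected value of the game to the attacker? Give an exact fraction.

31/66

Against (4/11, 7/11), each row's expected payoff is target 1: -48/11; target 2: 2/11; target 3: 25/11.
Taking the (1/6, 1/3, 1/2)-weighted average: (1/6)·(-48/11) + (1/3)·(2/11) + (1/2)·(25/11) = 31/66.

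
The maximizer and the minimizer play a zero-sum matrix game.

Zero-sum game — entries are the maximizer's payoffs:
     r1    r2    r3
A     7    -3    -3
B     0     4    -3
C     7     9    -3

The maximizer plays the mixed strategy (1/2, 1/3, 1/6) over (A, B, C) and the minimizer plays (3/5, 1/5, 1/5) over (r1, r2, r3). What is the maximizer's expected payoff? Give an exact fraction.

37/15

Against (3/5, 1/5, 1/5), each row's expected payoff is A: 3; B: 1/5; C: 27/5.
Taking the (1/2, 1/3, 1/6)-weighted average: (1/2)·(3) + (1/3)·(1/5) + (1/6)·(27/5) = 37/15.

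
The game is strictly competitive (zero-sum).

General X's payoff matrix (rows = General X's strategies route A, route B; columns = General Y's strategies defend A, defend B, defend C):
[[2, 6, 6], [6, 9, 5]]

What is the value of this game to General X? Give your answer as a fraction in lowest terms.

26/5

Column defend B is strictly dominated by defend A for General Y (it gives General X more in every row).
The remaining 2×2 game on (route A, route B) × (defend A, defend C) has no saddle point. Let General X play route A with probability p; indifference gives 2p + 6(1−p) = 6p + 5(1−p), so p = 1/5.
Similarly General Y's optimal q on defend A is 1/5, and the value is 2·(1/5) + (6)·(4/5) = 26/5.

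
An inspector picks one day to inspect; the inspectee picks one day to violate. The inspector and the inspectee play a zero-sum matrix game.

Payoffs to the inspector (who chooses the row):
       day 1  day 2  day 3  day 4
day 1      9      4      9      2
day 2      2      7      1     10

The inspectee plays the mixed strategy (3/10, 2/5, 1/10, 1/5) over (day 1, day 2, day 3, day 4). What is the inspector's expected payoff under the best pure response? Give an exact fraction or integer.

day 1: (9)·(3/10) + (4)·(2/5) + (9)·(1/10) + (2)·(1/5) = 28/5.
day 2: (2)·(3/10) + (7)·(2/5) + (1)·(1/10) + (10)·(1/5) = 11/2.
The best pure response is day 1 with expected payoff 28/5.

28/5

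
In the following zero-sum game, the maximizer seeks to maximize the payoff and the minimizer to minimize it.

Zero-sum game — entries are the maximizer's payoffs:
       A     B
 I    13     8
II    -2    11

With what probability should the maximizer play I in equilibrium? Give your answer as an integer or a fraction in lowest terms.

Row minima are 8 and -2, so the maximizer's maximin is 8; column maxima are 13 and 11, so the minimizer's minimax is 11. These differ, so the equilibrium is in mixed strategies.
Let the maximizer play I with probability p. The minimizer is indifferent when 13p − 2(1−p) = 8p + 11(1−p), giving p = 13/18.

13/18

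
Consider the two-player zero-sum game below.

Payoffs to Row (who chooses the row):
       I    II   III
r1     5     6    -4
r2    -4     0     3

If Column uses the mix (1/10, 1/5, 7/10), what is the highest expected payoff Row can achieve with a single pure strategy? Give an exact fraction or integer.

r1: (5)·(1/10) + (6)·(1/5) + (-4)·(7/10) = -11/10.
r2: (-4)·(1/10) + (0)·(1/5) + (3)·(7/10) = 17/10.
The best pure response is r2 with expected payoff 17/10.

17/10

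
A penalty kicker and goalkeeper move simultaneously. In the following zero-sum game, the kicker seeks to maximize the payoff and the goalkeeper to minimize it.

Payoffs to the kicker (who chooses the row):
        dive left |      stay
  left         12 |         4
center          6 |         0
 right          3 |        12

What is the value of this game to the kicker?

Row center is strictly dominated by row left, so the kicker never plays it.
The remaining 2×2 game on (left, right) × (dive left, stay) has no saddle point. Let the kicker play left with probability p; indifference gives 12p + 3(1−p) = 4p + 12(1−p), so p = 9/17.
Similarly the goalkeeper's optimal q on dive left is 8/17, and the value is 12·(8/17) + (4)·(9/17) = 132/17.

132/17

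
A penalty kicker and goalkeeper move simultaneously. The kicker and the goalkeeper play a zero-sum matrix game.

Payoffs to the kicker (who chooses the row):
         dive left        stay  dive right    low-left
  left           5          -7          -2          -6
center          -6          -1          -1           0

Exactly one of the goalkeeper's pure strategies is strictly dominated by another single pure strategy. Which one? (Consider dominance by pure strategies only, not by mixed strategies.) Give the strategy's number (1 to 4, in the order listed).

The goalkeeper prefers columns that give the kicker less. Compare low-left with stay: -7 < -6, -1 < 0.
So stay strictly dominates low-left for the goalkeeper; low-left is strictly dominated.

4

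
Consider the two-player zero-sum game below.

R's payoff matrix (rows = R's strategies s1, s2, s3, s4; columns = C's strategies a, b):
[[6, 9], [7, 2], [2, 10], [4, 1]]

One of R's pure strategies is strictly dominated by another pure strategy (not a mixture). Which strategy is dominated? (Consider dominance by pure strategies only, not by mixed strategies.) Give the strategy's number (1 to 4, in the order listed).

Compare s4 with s1: 6 > 4, 9 > 1.
So s1 strictly dominates s4 for R; s4 is strictly dominated.

4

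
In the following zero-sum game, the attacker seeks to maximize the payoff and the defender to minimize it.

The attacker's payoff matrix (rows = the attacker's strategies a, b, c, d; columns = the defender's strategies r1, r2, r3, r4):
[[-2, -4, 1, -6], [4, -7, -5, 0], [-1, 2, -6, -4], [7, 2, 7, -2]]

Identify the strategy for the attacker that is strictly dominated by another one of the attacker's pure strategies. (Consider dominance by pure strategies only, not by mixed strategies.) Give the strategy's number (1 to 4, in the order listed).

1

Compare a with d: 7 > -2, 2 > -4, 7 > 1, -2 > -6.
So d strictly dominates a for the attacker; a is strictly dominated.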